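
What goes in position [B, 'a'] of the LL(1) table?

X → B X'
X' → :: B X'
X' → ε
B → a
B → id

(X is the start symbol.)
B → a

To find M[B, 'a'], we find productions for B where 'a' is in the predict set (PREDICT(N → α) = (FIRST(α) \ {ε}) ∪ (FOLLOW(N) if α ⇒* ε)).

B → a: PREDICT = { 'a' }
  'a' is in predict set, so this production goes in M[B, 'a']
B → id: PREDICT = { 'id' }

M[B, 'a'] = B → a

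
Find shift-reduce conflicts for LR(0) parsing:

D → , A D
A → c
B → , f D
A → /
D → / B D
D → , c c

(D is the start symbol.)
A shift-reduce conflict occurs when an LR(0) state has both:
  - a complete (reduce) item [A → α .] (dot at the end), and
  - a shift item [B → β . c γ] (dot before a terminal).

Augment with D' → D and build the canonical LR(0) collection (I0 = CLOSURE({[D' → . D]}), then GOTO on every symbol after a dot until no new states appear). It has 14 states:
  I0: { [D → . , A D], [D → . , c c], [D → . / B D], [D' → . D] }  — shift
  I1: { [A → . /], [A → . c], [D → , . A D], [D → , . c c] }  — shift
  I2: { [B → . , f D], [D → / . B D] }  — shift
  I3: { [D' → D .] }  — accept
  I4: { [B → , . f D] }  — shift
  I5: { [D → . , A D], [D → . , c c], [D → . / B D], [D → / B . D] }  — shift
  I6: { [D → / B D .] }  — reduce
  I7: { [B → , f . D], [D → . , A D], [D → . , c c], [D → . / B D] }  — shift
  I8: { [B → , f D .] }  — reduce
  I9: { [A → / .] }  — reduce
  I10: { [D → , A . D], [D → . , A D], [D → . , c c], [D → . / B D] }  — shift
  I11: { [A → c .], [D → , c . c] }  — shift, reduce
  I12: { [D → , c c .] }  — reduce
  I13: { [D → , A D .] }  — reduce

I11 contains reduce item [A → c .] and shift item [D → , c . c] — shift-reduce conflict.

Answer: Yes — I11: [A → c .] vs [D → , c . c]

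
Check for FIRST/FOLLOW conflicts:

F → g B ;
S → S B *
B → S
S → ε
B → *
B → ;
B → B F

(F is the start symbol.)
Yes. S → S B '*' with FOLLOW(S) on { '*', ';', 'g' }; B → '*' with FOLLOW(B) on { '*' }; B → ';' with FOLLOW(B) on { ';' }; B → B F with FOLLOW(B) on { '*', ';', 'g' }

Nullable non-terminals: B, S.
FIRST sets used below: FIRST(S) = { '*', ';', 'g', ε }, FIRST(B) = { '*', ';', 'g', ε }, FIRST(F) = { 'g' }

B: nullable alternative(s) B → S; FOLLOW(B) = { '*', ';', 'g' }
  B → S: FIRST \ {ε} = { '*', ';', 'g' } — this is the only nullable alternative, skip
  B → *: FIRST \ {ε} = { '*' } — overlaps FOLLOW(B) on { '*' }: CONFLICT
  B → ;: FIRST \ {ε} = { ';' } — overlaps FOLLOW(B) on { ';' }: CONFLICT
  B → B F: FIRST \ {ε} = { '*', ';', 'g' } — overlaps FOLLOW(B) on { '*', ';', 'g' }: CONFLICT

S: nullable alternative(s) S → ε; FOLLOW(S) = { '*', ';', 'g' }
  S → S B *: FIRST \ {ε} = { '*', ';', 'g' } — overlaps FOLLOW(S) on { '*', ';', 'g' }: CONFLICT
  S → ε: FIRST \ {ε} = { } — this is the only nullable alternative, skip

F has no nullable alternative, so no FIRST/FOLLOW check is needed there.

So the grammar has 4 FIRST/FOLLOW conflicts (marked CONFLICT above).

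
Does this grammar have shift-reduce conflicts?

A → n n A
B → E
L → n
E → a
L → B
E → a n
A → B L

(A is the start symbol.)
Augment with A' → A and build the canonical LR(0) collection (I0 = CLOSURE({[A' → . A]}), then GOTO on every symbol after a dot until no new states appear). It has 12 states:
  I0: { [A → . B L], [A → . n n A], [A' → . A], [B → . E], [E → . a n], [E → . a] }  — shift
  I1: { [A' → A .] }  — accept
  I2: { [A → B . L], [B → . E], [E → . a n], [E → . a], [L → . B], [L → . n] }  — shift
  I3: { [B → E .] }  — reduce
  I4: { [E → a . n], [E → a .] }  — shift, reduce
  I5: { [A → n . n A] }  — shift
  I6: { [A → . B L], [A → . n n A], [A → n n . A], [B → . E], [E → . a n], [E → . a] }  — shift
  I7: { [A → n n A .] }  — reduce
  I8: { [E → a n .] }  — reduce
  I9: { [L → B .] }  — reduce
  I10: { [A → B L .] }  — reduce
  I11: { [L → n .] }  — reduce

I4 contains reduce item [E → a .] and shift item [E → a . n] — shift-reduce conflict.

Answer: Yes — I4: [E → a .] vs [E → a . n]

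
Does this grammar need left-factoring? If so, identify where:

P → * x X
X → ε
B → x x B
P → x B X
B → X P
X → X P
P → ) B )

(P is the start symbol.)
Left-factoring is needed when two productions for the same non-terminal
share a common prefix on the right-hand side.

Productions for P:
  P → * x X
  P → x B X
  P → ) B )
Productions for X:
  X → ε
  X → X P
Productions for B:
  B → x x B
  B → X P

No common prefixes found.

Answer: No, left-factoring is not needed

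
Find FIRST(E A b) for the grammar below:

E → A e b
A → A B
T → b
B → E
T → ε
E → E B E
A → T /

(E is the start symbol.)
FIRST sets of the non-terminals involved (from the grammar, by fixed-point iteration):
  FIRST(E) = { '/', 'b' }

To compute FIRST(E A b), process the symbols left to right:
Symbol E is a non-terminal. Add FIRST(E) \ {ε} = { '/', 'b' }
E is not nullable (ε ∉ FIRST(E)), so stop here.
FIRST(E A b) = { '/', 'b' }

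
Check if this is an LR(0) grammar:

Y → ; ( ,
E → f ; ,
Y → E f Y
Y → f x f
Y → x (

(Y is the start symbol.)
Yes, the grammar is LR(0)

A grammar is LR(0) if no state in the canonical LR(0) collection has:
  - both a shift item (dot before a terminal) and a complete item (shift-reduce conflict), or
  - two or more complete items (reduce-reduce conflict; the accept item [Y' → Y .] counts as a complete item here).

Augment with Y' → Y and build the canonical LR(0) collection (I0 = CLOSURE({[Y' → . Y]}), then GOTO on every symbol after a dot until no new states appear). It has 15 states:
  I0: { [E → . f ; ,], [Y → . ; ( ,], [Y → . E f Y], [Y → . f x f], [Y → . x (], [Y' → . Y] }  — shift
  I1: { [Y → ; . ( ,] }  — shift
  I2: { [Y → E . f Y] }  — shift
  I3: { [Y' → Y .] }  — accept
  I4: { [E → f . ; ,], [Y → f . x f] }  — shift
  I5: { [Y → x . (] }  — shift
  I6: { [Y → x ( .] }  — reduce
  I7: { [E → f ; . ,] }  — shift
  I8: { [Y → f x . f] }  — shift
  I9: { [Y → f x f .] }  — reduce
  I10: { [E → f ; , .] }  — reduce
  I11: { [E → . f ; ,], [Y → . ; ( ,], [Y → . E f Y], [Y → . f x f], [Y → . x (], [Y → E f . Y] }  — shift
  I12: { [Y → E f Y .] }  — reduce
  I13: { [Y → ; ( . ,] }  — shift
  I14: { [Y → ; ( , .] }  — reduce

Every state is either a pure shift/goto state or contains exactly one complete item and nothing to shift — no conflicts. The grammar is LR(0).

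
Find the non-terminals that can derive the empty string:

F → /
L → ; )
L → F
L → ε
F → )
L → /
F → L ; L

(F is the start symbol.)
{ 'L' }

ε-productions: L → ε
So L is immediately nullable.
No further non-terminal can be added: every production for the remaining non-terminals contains a terminal or a non-nullable non-terminal.
Nullable = { 'L' }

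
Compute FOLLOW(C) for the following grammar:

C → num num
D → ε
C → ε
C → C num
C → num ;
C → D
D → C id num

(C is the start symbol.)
C is the start symbol, so $ ∈ FOLLOW(C).
In C → C num: C is followed by num, add FIRST(num) \ {ε} = { 'num' }
In D → C id num: C is followed by id num, add FIRST(id num) \ {ε} = { 'id' }

Taking the union: FOLLOW(C) = { $, 'id', 'num' }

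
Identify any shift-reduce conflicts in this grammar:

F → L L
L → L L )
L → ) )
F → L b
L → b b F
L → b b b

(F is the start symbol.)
A shift-reduce conflict occurs when an LR(0) state has both:
  - a complete (reduce) item [A → α .] (dot at the end), and
  - a shift item [B → β . c γ] (dot before a terminal).

Augment with F' → F and build the canonical LR(0) collection (I0 = CLOSURE({[F' → . F]}), then GOTO on every symbol after a dot until no new states appear). It has 13 states:
  I0: { [F → . L L], [F → . L b], [F' → . F], [L → . ) )], [L → . L L )], [L → . b b F], [L → . b b b] }  — shift
  I1: { [L → ) . )] }  — shift
  I2: { [F' → F .] }  — accept
  I3: { [F → L . L], [F → L . b], [L → . ) )], [L → . L L )], [L → . b b F], [L → . b b b], [L → L . L )] }  — shift
  I4: { [L → b . b F], [L → b . b b] }  — shift
  I5: { [F → . L L], [F → . L b], [L → . ) )], [L → . L L )], [L → . b b F], [L → . b b b], [L → b b . F], [L → b b . b] }  — shift
  I6: { [L → b b F .] }  — reduce
  I7: { [L → b . b F], [L → b . b b], [L → b b b .] }  — shift, reduce
  I8: { [F → L L .], [L → . ) )], [L → . L L )], [L → . b b F], [L → . b b b], [L → L . L )], [L → L L . )] }  — shift, reduce
  I9: { [F → L b .], [L → b . b F], [L → b . b b] }  — shift, reduce
  I10: { [L → ) . )], [L → L L ) .] }  — shift, reduce
  I11: { [L → . ) )], [L → . L L )], [L → . b b F], [L → . b b b], [L → L . L )], [L → L L . )] }  — shift
  I12: { [L → ) ) .] }  — reduce

I7 contains reduce item [L → b b b .] and shift items [L → b . b F], [L → b . b b] — shift-reduce conflict.
I8 contains reduce item [F → L L .] and shift items [L → . ) )], [L → L L . )], [L → . b b F], [L → . b b b] — shift-reduce conflict.
I9 contains reduce item [F → L b .] and shift items [L → b . b F], [L → b . b b] — shift-reduce conflict.
I10 contains reduce item [L → L L ) .] and shift item [L → ) . )] — shift-reduce conflict.

Answer: Yes — I7: [L → b b b .] vs [L → b . b F]; I8: [F → L L .] vs [L → . ) )]; I9: [F → L b .] vs [L → b . b F]; I10: [L → L L ) .] vs [L → ) . )]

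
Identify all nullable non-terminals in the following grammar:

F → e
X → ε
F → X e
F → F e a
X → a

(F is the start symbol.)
{ 'X' }

A non-terminal is nullable if it can derive ε (the empty string): either it has an ε-production, or it has a production whose right-hand side consists entirely of nullable non-terminals.

ε-productions: X → ε
So X is immediately nullable.
No further non-terminal can be added: every production for the remaining non-terminals contains a terminal or a non-nullable non-terminal.
Nullable = { 'X' }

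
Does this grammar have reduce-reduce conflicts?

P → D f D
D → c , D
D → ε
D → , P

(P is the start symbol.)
No reduce-reduce conflicts

A reduce-reduce conflict occurs when an LR(0) state has two complete items [A → α .] and [B → β .] — both call for a reduction, and with no lookahead the parser cannot choose between them.

Augment with P' → P and build the canonical LR(0) collection (I0 = CLOSURE({[P' → . P]}), then GOTO on every symbol after a dot until no new states appear). It has 10 states:
  I0: { [D → . , P], [D → . c , D], [D → .], [P → . D f D], [P' → . P] }  — shift, reduce
  I1: { [D → , . P], [D → . , P], [D → . c , D], [D → .], [P → . D f D] }  — shift, reduce
  I2: { [P → D . f D] }  — shift
  I3: { [P' → P .] }  — accept
  I4: { [D → c . , D] }  — shift
  I5: { [D → . , P], [D → . c , D], [D → .], [D → c , . D] }  — shift, reduce
  I6: { [D → c , D .] }  — reduce
  I7: { [D → . , P], [D → . c , D], [D → .], [P → D f . D] }  — shift, reduce
  I8: { [P → D f D .] }  — reduce
  I9: { [D → , P .] }  — reduce

No state contains more than one complete item.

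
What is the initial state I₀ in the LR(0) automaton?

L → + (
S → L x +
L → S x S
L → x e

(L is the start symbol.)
{ [L → . + (], [L → . S x S], [L → . x e], [L' → . L], [S → . L x +] }

First, augment the grammar with L' → L
I₀ = CLOSURE({ [L' → . L] }):
  [L' → . L] has the dot before L: add [L → . + (], [L → . S x S], [L → . x e]
  [L → . S x S] has the dot before S: add [S → . L x +]
No further items can be added.

I₀ = { [L → . + (], [L → . S x S], [L → . x e], [L' → . L], [S → . L x +] }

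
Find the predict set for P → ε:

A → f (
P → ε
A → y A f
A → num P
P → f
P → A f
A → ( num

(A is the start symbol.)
{ $, 'f' }

PREDICT(P → ε) = (FIRST(RHS) \ {ε}) ∪ (FOLLOW(P) if ε ∈ FIRST(RHS), i.e. RHS ⇒* ε)
The right-hand side is ε (FIRST(ε) = { ε }), so the predict set is FOLLOW(P) = { $, 'f' }
PREDICT(P → ε) = { $, 'f' }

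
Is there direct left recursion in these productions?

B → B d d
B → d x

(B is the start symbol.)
Yes, B is left-recursive

Direct left recursion occurs when N → N α for some non-terminal N (the right-hand side begins with the left-hand side itself).

B → B d d: LEFT RECURSIVE (starts with B)
B → d x: starts with d

The grammar has direct left recursion on: B.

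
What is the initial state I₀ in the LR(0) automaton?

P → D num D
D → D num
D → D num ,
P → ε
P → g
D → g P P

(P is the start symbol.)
First, augment the grammar with P' → P
I₀ = CLOSURE({ [P' → . P] }):
  [P' → . P] has the dot before P: add [P → . D num D], [P → .], [P → . g]
  [P → . D num D] has the dot before D: add [D → . D num], [D → . D num ,], [D → . g P P]
No further items can be added.

I₀ = { [D → . D num ,], [D → . D num], [D → . g P P], [P → . D num D], [P → . g], [P → .], [P' → . P] }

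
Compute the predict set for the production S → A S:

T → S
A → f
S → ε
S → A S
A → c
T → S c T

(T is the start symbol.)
{ 'c', 'f' }

PREDICT(S → A S) = (FIRST(RHS) \ {ε}) ∪ (FOLLOW(S) if ε ∈ FIRST(RHS), i.e. RHS ⇒* ε)
FIRST(A) = { 'c', 'f' }
FIRST(A S) = { 'c', 'f' }
ε ∉ FIRST(A S), so FOLLOW(S) is not added.
PREDICT(S → A S) = { 'c', 'f' }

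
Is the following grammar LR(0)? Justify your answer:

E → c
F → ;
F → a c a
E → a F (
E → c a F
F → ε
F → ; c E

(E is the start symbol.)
No. Shift-reduce conflict between [F → .] and [F → . ;]

A grammar is LR(0) if no state in the canonical LR(0) collection has:
  - both a shift item (dot before a terminal) and a complete item (shift-reduce conflict), or
  - two or more complete items (reduce-reduce conflict; the accept item [E' → E .] counts as a complete item here).

Augment with E' → E and build the canonical LR(0) collection (I0 = CLOSURE({[E' → . E]}), then GOTO on every symbol after a dot until no new states appear). It has 14 states:
  I0: { [E → . a F (], [E → . c a F], [E → . c], [E' → . E] }  — shift
  I1: { [E' → E .] }  — accept
  I2: { [E → a . F (], [F → . ; c E], [F → . ;], [F → . a c a], [F → .] }  — shift, reduce
  I3: { [E → c . a F], [E → c .] }  — shift, reduce
  I4: { [E → c a . F], [F → . ; c E], [F → . ;], [F → . a c a], [F → .] }  — shift, reduce
  I5: { [F → ; . c E], [F → ; .] }  — shift, reduce
  I6: { [E → c a F .] }  — reduce
  I7: { [F → a . c a] }  — shift
  I8: { [F → a c . a] }  — shift
  I9: { [F → a c a .] }  — reduce
  I10: { [E → . a F (], [E → . c a F], [E → . c], [F → ; c . E] }  — shift
  I11: { [F → ; c E .] }  — reduce
  I12: { [E → a F . (] }  — shift
  I13: { [E → a F ( .] }  — reduce

Conflict in state I2:
  Shift-reduce conflict between [F → .] and [F → . ;]
So the grammar is NOT LR(0).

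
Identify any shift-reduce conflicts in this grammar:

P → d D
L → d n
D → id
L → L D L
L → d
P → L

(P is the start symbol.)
Yes — I1: [P → L .] vs [D → . id]; I3: [L → d .] vs [D → . id]; I8: [L → L D L .] vs [D → . id]; I9: [L → d .] vs [L → d . n]

Augment with P' → P and build the canonical LR(0) collection (I0 = CLOSURE({[P' → . P]}), then GOTO on every symbol after a dot until no new states appear). It has 10 states:
  I0: { [L → . L D L], [L → . d n], [L → . d], [P → . L], [P → . d D], [P' → . P] }  — shift
  I1: { [D → . id], [L → L . D L], [P → L .] }  — shift, reduce
  I2: { [P' → P .] }  — accept
  I3: { [D → . id], [L → d . n], [L → d .], [P → d . D] }  — shift, reduce
  I4: { [P → d D .] }  — reduce
  I5: { [D → id .] }  — reduce
  I6: { [L → d n .] }  — reduce
  I7: { [L → . L D L], [L → . d n], [L → . d], [L → L D . L] }  — shift
  I8: { [D → . id], [L → L . D L], [L → L D L .] }  — shift, reduce
  I9: { [L → d . n], [L → d .] }  — shift, reduce

I1 contains reduce item [P → L .] and shift item [D → . id] — shift-reduce conflict.
I3 contains reduce item [L → d .] and shift items [D → . id], [L → d . n] — shift-reduce conflict.
I8 contains reduce item [L → L D L .] and shift item [D → . id] — shift-reduce conflict.
I9 contains reduce item [L → d .] and shift item [L → d . n] — shift-reduce conflict.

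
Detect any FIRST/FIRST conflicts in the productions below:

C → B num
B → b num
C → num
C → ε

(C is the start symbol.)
No FIRST/FIRST conflicts.

A FIRST/FIRST conflict occurs when two productions N → α and N → β for the same non-terminal have FIRST(α) ∩ FIRST(β) ≠ ∅ (with ε ∈ FIRST of a nullable right-hand side, so two nullable alternatives also conflict).

FIRST sets of the non-terminals at (or reachable through a nullable prefix from) the front of some alternative:
  FIRST(B) = { 'b' }

Productions for C:
  C → B num: FIRST = { 'b' }
  C → num: FIRST = { 'num' }
  C → ε: FIRST = { ε }
B has only one production, so no FIRST/FIRST conflict is possible there.

All alternatives of each non-terminal have pairwise disjoint FIRST sets.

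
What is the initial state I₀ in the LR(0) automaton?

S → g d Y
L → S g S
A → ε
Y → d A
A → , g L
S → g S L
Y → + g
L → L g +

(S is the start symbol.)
First, augment the grammar with S' → S
I₀ = CLOSURE({ [S' → . S] }):
  [S' → . S] has the dot before S: add [S → . g d Y], [S → . g S L]
No further items can be added.

I₀ = { [S → . g S L], [S → . g d Y], [S' → . S] }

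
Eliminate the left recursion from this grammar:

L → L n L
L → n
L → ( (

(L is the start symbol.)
L → n L'
L → ( ( L'
L' → n L L'
L' → ε

L is directly left-recursive. The standard transformation for
  A → A α₁ | ... | A α_m | β₁ | ... | β_n
is
  A  → β₁ A' | ... | β_n A'
  A' → α₁ A' | ... | α_m A' | ε

L → n becomes L → n L'
L → ( ( becomes L → ( ( L'
L → L n L becomes L' → n L L'
Add L' → ε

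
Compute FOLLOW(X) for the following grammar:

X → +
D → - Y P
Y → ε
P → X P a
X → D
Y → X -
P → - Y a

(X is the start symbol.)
{ $, '+', '-' }

To compute FOLLOW(X), find every occurrence of X on a right-hand side N → α X β: add FIRST(β) \ {ε}, and if β is empty or nullable also add FOLLOW(N). Iterate to a fixed point.

X is the start symbol, so $ ∈ FOLLOW(X).
In P → X P a: X is followed by P a, add FIRST(P a) \ {ε} = { '+', '-' }
In Y → X -: X is followed by '-', add FIRST('-') \ {ε} = { '-' }

Taking the union: FOLLOW(X) = { $, '+', '-' }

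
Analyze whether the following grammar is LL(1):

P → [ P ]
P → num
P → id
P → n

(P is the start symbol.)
For P:
  PREDICT(P → '[' P ']') = { '[' }
  PREDICT(P → num) = { 'num' }
  PREDICT(P → id) = { 'id' }
  PREDICT(P → n) = { 'n' }

All predict sets are disjoint. The grammar IS LL(1).

Answer: Yes, the grammar is LL(1).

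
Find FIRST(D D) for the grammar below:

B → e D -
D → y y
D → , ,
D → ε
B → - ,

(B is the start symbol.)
FIRST sets of the non-terminals involved (from the grammar, by fixed-point iteration):
  FIRST(D) = { ',', 'y', ε }

To compute FIRST(D D), process the symbols left to right:
Symbol D is a non-terminal. Add FIRST(D) \ {ε} = { ',', 'y' }
D is nullable (ε ∈ FIRST(D)), continue to the next symbol.
Symbol D is a non-terminal. Add FIRST(D) \ {ε} = { ',', 'y' }
D is nullable (ε ∈ FIRST(D)), continue to the next symbol.
All symbols are nullable, so ε is in the result.
FIRST(D D) = { ',', 'y', ε }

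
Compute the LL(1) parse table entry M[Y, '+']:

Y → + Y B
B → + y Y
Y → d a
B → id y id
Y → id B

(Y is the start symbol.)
Y → + Y B

To find M[Y, '+'], we find productions for Y where '+' is in the predict set (PREDICT(N → α) = (FIRST(α) \ {ε}) ∪ (FOLLOW(N) if α ⇒* ε)).

Y → + Y B: PREDICT = { '+' }
  '+' is in predict set, so this production goes in M[Y, '+']
Y → d a: PREDICT = { 'd' }
Y → id B: PREDICT = { 'id' }

M[Y, '+'] = Y → + Y B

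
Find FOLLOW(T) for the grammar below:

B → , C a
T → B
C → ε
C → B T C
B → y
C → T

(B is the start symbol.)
To compute FOLLOW(T), find every occurrence of T on a right-hand side N → α T β: add FIRST(β) \ {ε}, and if β is empty or nullable also add FOLLOW(N). Iterate to a fixed point.

In C → B T C: T is followed by C, add FIRST(C) \ {ε} = { ',', 'y' }
  C is nullable, so also add FOLLOW(C)
In C → T: T is at the end, add FOLLOW(C)

The FOLLOW sets referred to above (computed the same way, to a fixed point):
  FOLLOW(C) = { 'a' }

Taking the union: FOLLOW(T) = { ',', 'a', 'y' }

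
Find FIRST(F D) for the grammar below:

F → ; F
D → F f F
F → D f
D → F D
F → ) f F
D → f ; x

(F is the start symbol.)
{ ')', ';', 'f' }

FIRST sets of the non-terminals involved (from the grammar, by fixed-point iteration):
  FIRST(F) = { ')', ';', 'f' }

To compute FIRST(F D), process the symbols left to right:
Symbol F is a non-terminal. Add FIRST(F) \ {ε} = { ')', ';', 'f' }
F is not nullable (ε ∉ FIRST(F)), so stop here.
FIRST(F D) = { ')', ';', 'f' }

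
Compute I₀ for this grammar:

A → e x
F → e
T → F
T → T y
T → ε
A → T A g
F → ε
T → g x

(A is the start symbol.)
First, augment the grammar with A' → A
I₀ = CLOSURE({ [A' → . A] }):
  [A' → . A] has the dot before A: add [A → . e x], [A → . T A g]
  [A → . T A g] has the dot before T: add [T → . F], [T → . T y], [T → .], [T → . g x]
  [T → . F] has the dot before F: add [F → . e], [F → .]
No further items can be added.

I₀ = { [A → . T A g], [A → . e x], [A' → . A], [F → . e], [F → .], [T → . F], [T → . T y], [T → . g x], [T → .] }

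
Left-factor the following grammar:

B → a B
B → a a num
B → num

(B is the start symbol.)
B → a B'
B' → B
B' → a num
B → num

Left-factoring transforms A → αβ₁ | αβ₂ into A → αA' and A' → β₁ | β₂
(α is the longest common prefix among the alternatives). Repeat until
no nonterminal has two alternatives with a common prefix.

Round 1: B has alternatives sharing prefix 'a'. Introduce B': B → a B'
  Add: B' → B
  Add: B' → a num

No remaining common prefixes — done.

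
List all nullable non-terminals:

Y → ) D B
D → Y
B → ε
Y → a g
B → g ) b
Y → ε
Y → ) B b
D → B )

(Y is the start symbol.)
A non-terminal is nullable if it can derive ε (the empty string): either it has an ε-production, or it has a production whose right-hand side consists entirely of nullable non-terminals.

ε-productions: B → ε, Y → ε
So B, Y are immediately nullable.
D → Y: every symbol on the right is nullable, so D is nullable too.
Every non-terminal is now nullable.
Nullable = { 'B', 'D', 'Y' }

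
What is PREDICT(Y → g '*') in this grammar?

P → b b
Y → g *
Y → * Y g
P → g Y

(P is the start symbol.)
{ 'g' }

PREDICT(Y → g '*') = (FIRST(RHS) \ {ε}) ∪ (FOLLOW(Y) if ε ∈ FIRST(RHS), i.e. RHS ⇒* ε)
FIRST(g '*') = { 'g' }
ε ∉ FIRST(g '*'), so FOLLOW(Y) is not added.
PREDICT(Y → g '*') = { 'g' }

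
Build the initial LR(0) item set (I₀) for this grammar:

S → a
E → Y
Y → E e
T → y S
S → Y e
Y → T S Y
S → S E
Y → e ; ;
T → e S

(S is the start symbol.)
{ [E → . Y], [S → . S E], [S → . Y e], [S → . a], [S' → . S], [T → . e S], [T → . y S], [Y → . E e], [Y → . T S Y], [Y → . e ; ;] }

First, augment the grammar with S' → S
I₀ = CLOSURE({ [S' → . S] }):
  [S' → . S] has the dot before S: add [S → . a], [S → . Y e], [S → . S E]
  [S → . Y e] has the dot before Y: add [Y → . E e], [Y → . T S Y], [Y → . e ; ;]
  [Y → . E e] has the dot before E: add [E → . Y]
  [Y → . T S Y] has the dot before T: add [T → . y S], [T → . e S]
No further items can be added.

I₀ = { [E → . Y], [S → . S E], [S → . Y e], [S → . a], [S' → . S], [T → . e S], [T → . y S], [Y → . E e], [Y → . T S Y], [Y → . e ; ;] }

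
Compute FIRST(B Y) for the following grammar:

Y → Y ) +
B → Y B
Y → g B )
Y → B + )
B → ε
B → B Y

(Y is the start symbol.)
{ '+', 'g' }

FIRST sets of the non-terminals involved (from the grammar, by fixed-point iteration):
  FIRST(B) = { '+', 'g', ε }
  FIRST(Y) = { '+', 'g' }

To compute FIRST(B Y), process the symbols left to right:
Symbol B is a non-terminal. Add FIRST(B) \ {ε} = { '+', 'g' }
B is nullable (ε ∈ FIRST(B)), continue to the next symbol.
Symbol Y is a non-terminal. Add FIRST(Y) \ {ε} = { '+', 'g' }
Y is not nullable (ε ∉ FIRST(Y)), so stop here.
FIRST(B Y) = { '+', 'g' }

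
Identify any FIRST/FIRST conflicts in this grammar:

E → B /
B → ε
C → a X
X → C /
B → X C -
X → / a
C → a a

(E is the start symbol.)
Yes. C → a X / C → a a on { 'a' }

FIRST sets of the non-terminals at (or reachable through a nullable prefix from) the front of some alternative:
  FIRST(X) = { '/', 'a' }
  FIRST(C) = { 'a' }

Productions for B:
  B → ε: FIRST = { ε }
  B → X C -: FIRST = { '/', 'a' }
Productions for C:
  C → a X: FIRST = { 'a' }
  C → a a: FIRST = { 'a' }
Productions for X:
  X → C /: FIRST = { 'a' }
  X → / a: FIRST = { '/' }
E has only one production, so no FIRST/FIRST conflict is possible there.

Conflict for C: C → a X and C → a a
  Overlap: { 'a' }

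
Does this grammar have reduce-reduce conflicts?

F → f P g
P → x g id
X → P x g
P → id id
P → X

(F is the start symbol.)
No reduce-reduce conflicts

Augment with F' → F and build the canonical LR(0) collection (I0 = CLOSURE({[F' → . F]}), then GOTO on every symbol after a dot until no new states appear). It has 13 states:
  I0: { [F → . f P g], [F' → . F] }  — shift
  I1: { [F' → F .] }  — accept
  I2: { [F → f . P g], [P → . X], [P → . id id], [P → . x g id], [X → . P x g] }  — shift
  I3: { [F → f P . g], [X → P . x g] }  — shift
  I4: { [P → X .] }  — reduce
  I5: { [P → id . id] }  — shift
  I6: { [P → x . g id] }  — shift
  I7: { [P → x g . id] }  — shift
  I8: { [P → x g id .] }  — reduce
  I9: { [P → id id .] }  — reduce
  I10: { [F → f P g .] }  — reduce
  I11: { [X → P x . g] }  — shift
  I12: { [X → P x g .] }  — reduce

No state contains more than one complete item.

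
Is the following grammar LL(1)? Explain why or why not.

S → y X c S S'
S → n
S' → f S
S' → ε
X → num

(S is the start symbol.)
No. Predict set conflict for S': { 'f' }

Relevant sets:
  FOLLOW(S') = { $, 'f' }

For S:
  PREDICT(S → y X c S S') = { 'y' }
  PREDICT(S → n) = { 'n' }
For S':
  PREDICT(S' → f S) = { 'f' }
  PREDICT(S' → ε) = { $, 'f' }
X has a single production, so nothing to check there.

Conflict found: Predict set conflict for S': { 'f' }
The grammar is NOT LL(1).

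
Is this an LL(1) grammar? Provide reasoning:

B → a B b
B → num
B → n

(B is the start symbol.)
For B:
  PREDICT(B → a B b) = { 'a' }
  PREDICT(B → num) = { 'num' }
  PREDICT(B → n) = { 'n' }

All predict sets are disjoint. The grammar IS LL(1).

Answer: Yes, the grammar is LL(1).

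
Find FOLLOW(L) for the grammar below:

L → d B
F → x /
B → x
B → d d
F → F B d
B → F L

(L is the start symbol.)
L is the start symbol, so $ ∈ FOLLOW(L).
In B → F L: L is at the end, add FOLLOW(B)

The FOLLOW sets referred to above (computed the same way, to a fixed point):
  FOLLOW(B) = { $, 'd' }

Taking the union: FOLLOW(L) = { $, 'd' }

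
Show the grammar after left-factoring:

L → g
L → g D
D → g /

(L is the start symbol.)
Left-factoring transforms A → αβ₁ | αβ₂ into A → αA' and A' → β₁ | β₂
(α is the longest common prefix among the alternatives). Repeat until
no nonterminal has two alternatives with a common prefix.

Round 1: L has alternatives sharing prefix 'g'. Introduce L': L → g L'
  Add: L' → ε
  Add: L' → D

No remaining common prefixes — done.

Resulting grammar:
L → g L'
L' → ε
L' → D
D → g /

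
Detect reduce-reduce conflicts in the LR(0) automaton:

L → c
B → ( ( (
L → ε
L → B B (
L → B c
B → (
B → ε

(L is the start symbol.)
Yes — I0: [B → .] vs [L → .]

A reduce-reduce conflict occurs when an LR(0) state has two complete items [A → α .] and [B → β .] — both call for a reduction, and with no lookahead the parser cannot choose between them.

Augment with L' → L and build the canonical LR(0) collection (I0 = CLOSURE({[L' → . L]}), then GOTO on every symbol after a dot until no new states appear). It has 10 states:
  I0: { [B → . ( ( (], [B → . (], [B → .], [L → . B B (], [L → . B c], [L → . c], [L → .], [L' → . L] }  — shift, 2 reduces
  I1: { [B → ( . ( (], [B → ( .] }  — shift, reduce
  I2: { [B → . ( ( (], [B → . (], [B → .], [L → B . B (], [L → B . c] }  — shift, reduce
  I3: { [L' → L .] }  — accept
  I4: { [L → c .] }  — reduce
  I5: { [L → B B . (] }  — shift
  I6: { [L → B c .] }  — reduce
  I7: { [L → B B ( .] }  — reduce
  I8: { [B → ( ( . (] }  — shift
  I9: { [B → ( ( ( .] }  — reduce

I0 contains complete items [B → .], [L → .] — reduce-reduce conflict.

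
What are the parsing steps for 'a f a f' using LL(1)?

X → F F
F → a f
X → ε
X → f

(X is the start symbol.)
LL(1) parsing maintains a stack (initially the start symbol over $) and the input. At each step: if the stack top is a terminal, match it against the current input token; if it is a non-terminal N, replace it with the RHS of M[N, lookahead] (the unique production whose predict set contains the lookahead).

Stack is shown with the top on the left.

Stack    Input      Action
--------------------------
X $      a f a f $  output X → F F
F F $    a f a f $  output F → a f
a f F $  a f a f $  match 'a'
f F $    f a f $    match 'f'
F $      a f $      output F → a f
a f $    a f $      match 'a'
f $      f $        match 'f'
$        $          accept

The string is accepted.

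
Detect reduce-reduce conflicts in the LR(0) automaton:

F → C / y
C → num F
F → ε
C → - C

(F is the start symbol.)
No reduce-reduce conflicts

A reduce-reduce conflict occurs when an LR(0) state has two complete items [A → α .] and [B → β .] — both call for a reduction, and with no lookahead the parser cannot choose between them.

Augment with F' → F and build the canonical LR(0) collection (I0 = CLOSURE({[F' → . F]}), then GOTO on every symbol after a dot until no new states appear). It has 9 states:
  I0: { [C → . - C], [C → . num F], [F → . C / y], [F → .], [F' → . F] }  — shift, reduce
  I1: { [C → - . C], [C → . - C], [C → . num F] }  — shift
  I2: { [F → C . / y] }  — shift
  I3: { [F' → F .] }  — accept
  I4: { [C → . - C], [C → . num F], [C → num . F], [F → . C / y], [F → .] }  — shift, reduce
  I5: { [C → num F .] }  — reduce
  I6: { [F → C / . y] }  — shift
  I7: { [F → C / y .] }  — reduce
  I8: { [C → - C .] }  — reduce

No state contains more than one complete item.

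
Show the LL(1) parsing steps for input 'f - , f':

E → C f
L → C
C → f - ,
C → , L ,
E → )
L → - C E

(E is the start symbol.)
LL(1) parsing maintains a stack (initially the start symbol over $) and the input. At each step: if the stack top is a terminal, match it against the current input token; if it is a non-terminal N, replace it with the RHS of M[N, lookahead] (the unique production whose predict set contains the lookahead).

Stack is shown with the top on the left.

Stack      Input      Action
----------------------------
E $        f - , f $  output E → C f
C f $      f - , f $  output C → f - ,
f - , f $  f - , f $  match 'f'
- , f $    - , f $    match '-'
, f $      , f $      match ','
f $        f $        match 'f'
$          $          accept

The string is accepted.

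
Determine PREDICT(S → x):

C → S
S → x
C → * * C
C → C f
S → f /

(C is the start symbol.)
{ 'x' }

PREDICT(S → x) = (FIRST(RHS) \ {ε}) ∪ (FOLLOW(S) if ε ∈ FIRST(RHS), i.e. RHS ⇒* ε)
FIRST(x) = { 'x' }
ε ∉ FIRST(x), so FOLLOW(S) is not added.
PREDICT(S → x) = { 'x' }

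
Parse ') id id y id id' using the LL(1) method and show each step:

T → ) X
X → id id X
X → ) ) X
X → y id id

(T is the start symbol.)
Stack is shown with the top on the left.

Stack      Input              Action
------------------------------------
T $        ) id id y id id $  output T → ) X
) X $      ) id id y id id $  match ')'
X $        id id y id id $    output X → id id X
id id X $  id id y id id $    match 'id'
id X $     id y id id $       match 'id'
X $        y id id $          output X → y id id
y id id $  y id id $          match 'y'
id id $    id id $            match 'id'
id $       id $               match 'id'
$          $                  accept

The string is accepted.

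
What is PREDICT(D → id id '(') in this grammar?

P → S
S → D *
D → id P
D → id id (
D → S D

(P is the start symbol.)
PREDICT(D → id id '(') = (FIRST(RHS) \ {ε}) ∪ (FOLLOW(D) if ε ∈ FIRST(RHS), i.e. RHS ⇒* ε)
FIRST(id id '(') = { 'id' }
ε ∉ FIRST(id id '('), so FOLLOW(D) is not added.
PREDICT(D → id id '(') = { 'id' }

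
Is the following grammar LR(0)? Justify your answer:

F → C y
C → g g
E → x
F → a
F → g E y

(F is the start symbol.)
Augment with F' → F and build the canonical LR(0) collection (I0 = CLOSURE({[F' → . F]}), then GOTO on every symbol after a dot until no new states appear). It has 10 states:
  I0: { [C → . g g], [F → . C y], [F → . a], [F → . g E y], [F' → . F] }  — shift
  I1: { [F → C . y] }  — shift
  I2: { [F' → F .] }  — accept
  I3: { [F → a .] }  — reduce
  I4: { [C → g . g], [E → . x], [F → g . E y] }  — shift
  I5: { [F → g E . y] }  — shift
  I6: { [C → g g .] }  — reduce
  I7: { [E → x .] }  — reduce
  I8: { [F → g E y .] }  — reduce
  I9: { [F → C y .] }  — reduce

Every state is either a pure shift/goto state or contains exactly one complete item and nothing to shift — no conflicts. The grammar is LR(0).

Answer: Yes, the grammar is LR(0)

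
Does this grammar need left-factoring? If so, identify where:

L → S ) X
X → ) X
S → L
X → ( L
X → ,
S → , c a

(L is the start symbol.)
No, left-factoring is not needed

Left-factoring is needed when two productions for the same non-terminal
share a common prefix on the right-hand side.

Productions for X:
  X → ) X
  X → ( L
  X → ,
Productions for S:
  S → L
  S → , c a

No common prefixes found.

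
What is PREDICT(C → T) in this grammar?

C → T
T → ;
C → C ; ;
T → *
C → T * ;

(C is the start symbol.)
{ '*', ';' }

PREDICT(C → T) = (FIRST(RHS) \ {ε}) ∪ (FOLLOW(C) if ε ∈ FIRST(RHS), i.e. RHS ⇒* ε)
FIRST(T) = { '*', ';' }
FIRST(T) = { '*', ';' }
ε ∉ FIRST(T), so FOLLOW(C) is not added.
PREDICT(C → T) = { '*', ';' }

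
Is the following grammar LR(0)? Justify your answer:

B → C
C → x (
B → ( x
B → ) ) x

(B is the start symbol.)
Yes, the grammar is LR(0)

A grammar is LR(0) if no state in the canonical LR(0) collection has:
  - both a shift item (dot before a terminal) and a complete item (shift-reduce conflict), or
  - two or more complete items (reduce-reduce conflict; the accept item [B' → B .] counts as a complete item here).

Augment with B' → B and build the canonical LR(0) collection (I0 = CLOSURE({[B' → . B]}), then GOTO on every symbol after a dot until no new states appear). It has 10 states:
  I0: { [B → . ( x], [B → . ) ) x], [B → . C], [B' → . B], [C → . x (] }  — shift
  I1: { [B → ( . x] }  — shift
  I2: { [B → ) . ) x] }  — shift
  I3: { [B' → B .] }  — accept
  I4: { [B → C .] }  — reduce
  I5: { [C → x . (] }  — shift
  I6: { [C → x ( .] }  — reduce
  I7: { [B → ) ) . x] }  — shift
  I8: { [B → ) ) x .] }  — reduce
  I9: { [B → ( x .] }  — reduce

Every state is either a pure shift/goto state or contains exactly one complete item and nothing to shift — no conflicts. The grammar is LR(0).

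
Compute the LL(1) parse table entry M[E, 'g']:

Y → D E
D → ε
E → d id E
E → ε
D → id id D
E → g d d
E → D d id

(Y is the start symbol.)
E → g d d

To find M[E, 'g'], we find productions for E where 'g' is in the predict set (PREDICT(N → α) = (FIRST(α) \ {ε}) ∪ (FOLLOW(N) if α ⇒* ε)).

Relevant sets:
  FIRST(D) = { 'id', ε }
  FOLLOW(E) = { $ }

E → d id E: PREDICT = { 'd' }
E → ε: PREDICT = { $ }
E → g d d: PREDICT = { 'g' }
  'g' is in predict set, so this production goes in M[E, 'g']
E → D d id: PREDICT = { 'd', 'id' }

M[E, 'g'] = E → g d d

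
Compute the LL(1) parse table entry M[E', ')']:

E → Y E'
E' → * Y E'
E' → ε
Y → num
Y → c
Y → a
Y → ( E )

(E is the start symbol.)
E' → ε

To find M[E', ')'], we find productions for E' where ')' is in the predict set (PREDICT(N → α) = (FIRST(α) \ {ε}) ∪ (FOLLOW(N) if α ⇒* ε)).

Relevant sets:
  FOLLOW(E') = { $, ')' }

E' → * Y E': PREDICT = { '*' }
E' → ε: PREDICT = { $, ')' }
  ')' is in predict set, so this production goes in M[E', ')']

M[E', ')'] = E' → ε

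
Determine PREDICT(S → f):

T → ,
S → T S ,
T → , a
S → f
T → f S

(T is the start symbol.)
{ 'f' }

PREDICT(S → f) = (FIRST(RHS) \ {ε}) ∪ (FOLLOW(S) if ε ∈ FIRST(RHS), i.e. RHS ⇒* ε)
FIRST(f) = { 'f' }
ε ∉ FIRST(f), so FOLLOW(S) is not added.
PREDICT(S → f) = { 'f' }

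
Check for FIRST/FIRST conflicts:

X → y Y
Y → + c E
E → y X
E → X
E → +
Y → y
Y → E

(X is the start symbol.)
A FIRST/FIRST conflict occurs when two productions N → α and N → β for the same non-terminal have FIRST(α) ∩ FIRST(β) ≠ ∅ (with ε ∈ FIRST of a nullable right-hand side, so two nullable alternatives also conflict).

FIRST sets of the non-terminals at (or reachable through a nullable prefix from) the front of some alternative:
  FIRST(E) = { '+', 'y' }
  FIRST(X) = { 'y' }

Productions for Y:
  Y → + c E: FIRST = { '+' }
  Y → y: FIRST = { 'y' }
  Y → E: FIRST = { '+', 'y' }
Productions for E:
  E → y X: FIRST = { 'y' }
  E → X: FIRST = { 'y' }
  E → +: FIRST = { '+' }
X has only one production, so no FIRST/FIRST conflict is possible there.

Conflict for Y: Y → + c E and Y → E
  Overlap: { '+' }
Conflict for Y: Y → y and Y → E
  Overlap: { 'y' }
Conflict for E: E → y X and E → X
  Overlap: { 'y' }

Answer: Yes. Y → '+' c E / Y → E on { '+' }; Y → y / Y → E on { 'y' }; E → y X / E → X on { 'y' }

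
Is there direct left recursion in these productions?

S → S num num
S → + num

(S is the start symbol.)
Yes, S is left-recursive

Direct left recursion occurs when N → N α for some non-terminal N (the right-hand side begins with the left-hand side itself).

S → S num num: LEFT RECURSIVE (starts with S)
S → + num: starts with '+'

The grammar has direct left recursion on: S.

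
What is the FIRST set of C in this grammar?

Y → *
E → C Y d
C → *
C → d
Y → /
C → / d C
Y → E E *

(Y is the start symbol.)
{ '*', '/', 'd' }

From C → *:
  - '*' is a terminal: add '*' and stop
From C → d:
  - d is a terminal: add 'd' and stop
From C → / d C:
  - '/' is a terminal: add '/' and stop

Collecting: FIRST(C) = { '*', '/', 'd' }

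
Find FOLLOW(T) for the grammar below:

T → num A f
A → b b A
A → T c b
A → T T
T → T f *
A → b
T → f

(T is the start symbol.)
{ $, 'c', 'f', 'num' }

T is the start symbol, so $ ∈ FOLLOW(T).
In A → T c b: T is followed by c b, add FIRST(c b) \ {ε} = { 'c' }
In A → T T: T is followed by T, add FIRST(T) \ {ε} = { 'f', 'num' }
In A → T T: T is at the end, add FOLLOW(A)
In T → T f *: T is followed by f '*', add FIRST(f '*') \ {ε} = { 'f' }

The FOLLOW sets referred to above (computed the same way, to a fixed point):
  FOLLOW(A) = { 'f' }

Taking the union: FOLLOW(T) = { $, 'c', 'f', 'num' }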